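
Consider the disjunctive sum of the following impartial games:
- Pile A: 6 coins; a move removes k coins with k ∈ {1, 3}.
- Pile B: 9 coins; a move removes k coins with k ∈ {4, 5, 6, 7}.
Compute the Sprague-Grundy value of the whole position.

Build the Grundy sequence for pile A with g(k) = mex{g(k−s) : s ∈ {1, 3}, s ≤ k}:
k:     0  1  2  3  4  5  6
g(k):  0  1  0  1  0  1  0
So g(6) = 0.
Grundy values for pile B (subtraction set {4, 5, 6, 7}):
g(0) = mex{} = 0
g(1) = mex{} = 0
g(2) = mex{} = 0
g(3) = mex{} = 0
g(4) = mex{0} = 1
g(5) = mex{0} = 1
g(6) = mex{0} = 1
g(7) = mex{0} = 1
g(8) = mex{0,1} = 2
g(9) = mex{0,1} = 2
So g(9) = 2.
The value of a disjunctive sum is the nim-sum of the parts.
Combined value = 0 XOR 2 = 2.

2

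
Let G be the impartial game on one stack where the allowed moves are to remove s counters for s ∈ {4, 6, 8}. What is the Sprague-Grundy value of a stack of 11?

2

Grundy values for subtraction set {4, 6, 8}:
k:     0  1  2  3  4  5  6  7  8  9 10 11
g(k):  0  0  0  0  1  1  1  1  2  2  2  2
So g(11) = 2.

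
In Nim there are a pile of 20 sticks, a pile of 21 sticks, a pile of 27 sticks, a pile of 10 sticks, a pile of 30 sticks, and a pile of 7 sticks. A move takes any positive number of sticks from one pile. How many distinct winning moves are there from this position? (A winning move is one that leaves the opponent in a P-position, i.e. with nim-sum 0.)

Nim-sum: 20 ^ 21 ^ 27 ^ 10 ^ 30 ^ 7 = 9.
The overall nim-sum is X = 9. A pile of size p has a winning move iff p XOR X < p (reduce it to p XOR X).
  20: 20 XOR 9 = 29 ≥ 20 — no move.
  21: 21 XOR 9 = 28 ≥ 21 — no move.
  27: 27 XOR 9 = 18 < 27 — winning move (to 18).
  10: 10 XOR 9 = 3 < 10 — winning move (to 3).
  30: 30 XOR 9 = 23 < 30 — winning move (to 23).
  7: 7 XOR 9 = 14 ≥ 7 — no move.
That gives 3 winning moves.

3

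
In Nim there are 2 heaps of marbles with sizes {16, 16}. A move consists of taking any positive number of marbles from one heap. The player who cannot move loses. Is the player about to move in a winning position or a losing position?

Losing position

Write each in binary and XOR column by column:
  10000  (16)
  10000  (16)
  -----
  00000  (0)
The nim-sum is 0, so this is a P-position: the player to move is in a losing position under optimal play.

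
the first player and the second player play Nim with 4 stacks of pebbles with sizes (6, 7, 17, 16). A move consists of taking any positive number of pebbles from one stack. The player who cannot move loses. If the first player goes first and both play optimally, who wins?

Write each in binary and XOR column by column:
  00110  (6)
  00111  (7)
  10001  (17)
  10000  (16)
  -----
  00000  (0)
The nim-sum is 0, so this is a P-position: the player to move is in a losing position under optimal play; the first player is about to move from it and so loses — the second player wins.

the second player wins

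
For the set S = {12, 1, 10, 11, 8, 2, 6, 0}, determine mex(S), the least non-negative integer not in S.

3

The values 0, 1, 2 are all present; 3 is the first non-negative integer missing from the set.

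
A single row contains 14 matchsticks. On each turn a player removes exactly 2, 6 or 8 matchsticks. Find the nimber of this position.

0

Build the Grundy sequence with g(k) = mex{g(k−s) : s ∈ {2, 6, 8}, s ≤ k}:
g(0) = mex{} = 0
g(1) = mex{} = 0
g(2) = mex{0} = 1
g(3) = mex{0} = 1
g(4) = mex{1} = 0
g(5) = mex{1} = 0
g(6) = mex{0} = 1
g(7) = mex{0} = 1
g(8) = mex{0,1} = 2
g(9) = mex{0,1} = 2
g(10) = mex{0,1,2} = 3
g(11) = mex{0,1,2} = 3
g(12) = mex{0,1,3} = 2
g(13) = mex{0,1,3} = 2
g(14) = mex{1,2} = 0
So g(14) = 0.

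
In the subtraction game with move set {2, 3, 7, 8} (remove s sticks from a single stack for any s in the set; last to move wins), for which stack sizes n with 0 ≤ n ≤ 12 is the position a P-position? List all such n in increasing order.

Compute g(0), g(1), … for moves {2, 3, 7, 8}:
k:     0  1  2  3  4  5  6  7  8  9 10 11 12
g(k):  0  0  1  1  2  0  0  1  1  2  0  0  1
The P-positions (g = 0) in 0..12 are 0, 1, 5, 6, 10, 11.

0, 1, 5, 6, 10, 11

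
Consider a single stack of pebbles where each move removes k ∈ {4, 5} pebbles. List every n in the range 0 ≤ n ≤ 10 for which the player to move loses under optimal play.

0, 1, 2, 3, 9, 10

Compute g(0), g(1), … for moves {4, 5}:
k:     0  1  2  3  4  5  6  7  8  9 10
g(k):  0  0  0  0  1  1  1  1  2  0  0
The P-positions (g = 0) in 0..10 are 0, 1, 2, 3, 9, 10.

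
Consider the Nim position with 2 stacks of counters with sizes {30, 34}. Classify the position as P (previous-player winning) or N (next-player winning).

Nim-sum: 30 XOR 34 = 60.
The nim-sum is 60 ≠ 0, so this is an N-position: the player to move can win.

N-position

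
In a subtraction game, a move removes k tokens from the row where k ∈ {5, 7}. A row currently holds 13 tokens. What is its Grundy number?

0

Grundy values for subtraction set {5, 7}:
k:     0  1  2  3  4  5  6  7  8  9 10 11 12 13
g(k):  0  0  0  0  0  1  1  1  1  1  2  2  0  0
So g(13) = 0.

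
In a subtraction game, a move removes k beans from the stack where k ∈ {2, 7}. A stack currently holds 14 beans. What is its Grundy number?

0

Build the Grundy sequence with g(k) = mex{g(k−s) : s ∈ {2, 7}, s ≤ k}:
k:     0  1  2  3  4  5  6  7  8  9 10 11 12 13 14
g(k):  0  0  1  1  0  0  1  1  2  0  0  1  1  0  0
So g(14) = 0.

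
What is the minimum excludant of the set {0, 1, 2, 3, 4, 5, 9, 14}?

6

The values 0, 1, 2, 3, 4, 5 are all present; 6 is the first non-negative integer missing from the set.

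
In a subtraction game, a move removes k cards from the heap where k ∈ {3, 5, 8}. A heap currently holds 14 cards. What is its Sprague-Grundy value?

1

Compute g(0), g(1), … for moves {3, 5, 8}:
k:     0  1  2  3  4  5  6  7  8  9 10 11 12 13 14
g(k):  0  0  0  1  1  1  2  2  2  3  3  0  0  0  1
So g(14) = 1.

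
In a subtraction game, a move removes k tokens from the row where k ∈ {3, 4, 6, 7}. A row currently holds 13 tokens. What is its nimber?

Compute g(0), g(1), … for moves {3, 4, 6, 7}:
k:     0  1  2  3  4  5  6  7  8  9 10 11 12 13
g(k):  0  0  0  1  1  1  2  2  2  3  0  0  0  1
So g(13) = 1.

1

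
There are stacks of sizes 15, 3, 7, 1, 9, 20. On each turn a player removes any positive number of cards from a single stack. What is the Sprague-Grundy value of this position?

Nim-sum: 15 ⊕ 3 ⊕ 7 ⊕ 1 ⊕ 9 ⊕ 20 = 23.

23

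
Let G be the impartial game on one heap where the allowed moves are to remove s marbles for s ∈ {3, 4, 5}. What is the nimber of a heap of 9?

0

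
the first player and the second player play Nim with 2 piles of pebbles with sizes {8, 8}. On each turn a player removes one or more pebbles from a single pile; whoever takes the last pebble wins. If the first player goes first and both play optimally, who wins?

Bitwise XOR of the heap sizes:
  1000  (8)
  1000  (8)
  ----
  0000  (0)
The nim-sum is 0, so this is a P-position: the player to move is in a losing position under optimal play; the first player is about to move from it and so loses — the second player wins.

the second player wins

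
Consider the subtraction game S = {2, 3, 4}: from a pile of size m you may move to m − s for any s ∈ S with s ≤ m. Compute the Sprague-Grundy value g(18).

Grundy values for subtraction set {2, 3, 4}:
k:     0  1  2  3  4  5  6  7  8  9 10 11 12 13 14 15 16 17 18
g(k):  0  0  1  1  2  2  0  0  1  1  2  2  0  0  1  1  2  2  0
So g(18) = 0.

0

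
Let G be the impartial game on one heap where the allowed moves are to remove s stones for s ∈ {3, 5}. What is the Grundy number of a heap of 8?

Build the Grundy sequence with g(k) = mex{g(k−s) : s ∈ {3, 5}, s ≤ k}:
g(0) = mex{} = 0
g(1) = mex{} = 0
g(2) = mex{} = 0
g(3) = mex{0} = 1
g(4) = mex{0} = 1
g(5) = mex{0} = 1
g(6) = mex{0,1} = 2
g(7) = mex{0,1} = 2
g(8) = mex{1} = 0
So g(8) = 0.

0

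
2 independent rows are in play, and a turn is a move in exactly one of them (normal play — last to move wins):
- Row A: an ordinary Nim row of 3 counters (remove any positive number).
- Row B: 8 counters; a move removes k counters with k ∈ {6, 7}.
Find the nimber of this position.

2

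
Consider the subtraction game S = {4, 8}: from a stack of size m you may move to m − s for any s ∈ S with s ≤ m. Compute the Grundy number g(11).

2

Grundy values for subtraction set {4, 8}:
g(0) = mex{} = 0
g(1) = mex{} = 0
g(2) = mex{} = 0
g(3) = mex{} = 0
g(4) = mex{0} = 1
g(5) = mex{0} = 1
g(6) = mex{0} = 1
g(7) = mex{0} = 1
g(8) = mex{0,1} = 2
g(9) = mex{0,1} = 2
g(10) = mex{0,1} = 2
g(11) = mex{0,1} = 2
So g(11) = 2.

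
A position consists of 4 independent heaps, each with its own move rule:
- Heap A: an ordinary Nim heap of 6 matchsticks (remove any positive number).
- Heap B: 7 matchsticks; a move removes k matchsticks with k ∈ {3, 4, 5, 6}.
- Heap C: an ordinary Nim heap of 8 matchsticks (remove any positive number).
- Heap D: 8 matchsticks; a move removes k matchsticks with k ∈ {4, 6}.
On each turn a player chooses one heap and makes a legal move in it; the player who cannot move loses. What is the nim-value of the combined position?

14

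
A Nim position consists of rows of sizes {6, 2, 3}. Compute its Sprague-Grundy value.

7

Write each in binary and XOR column by column:
  110  (6)
  010  (2)
  011  (3)
  ---
  111  (7)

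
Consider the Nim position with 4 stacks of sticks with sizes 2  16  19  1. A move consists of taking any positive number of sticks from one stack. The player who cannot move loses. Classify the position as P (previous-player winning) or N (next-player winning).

P-position

Nim-sum: 2 XOR 16 XOR 19 XOR 1 = 0.
The nim-sum is 0, so this is a P-position: the player to move is in a losing position under optimal play.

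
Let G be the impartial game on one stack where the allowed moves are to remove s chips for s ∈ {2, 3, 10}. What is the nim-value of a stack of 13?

0

Grundy values for subtraction set {2, 3, 10}:
k:     0  1  2  3  4  5  6  7  8  9 10 11 12 13
g(k):  0  0  1  1  2  0  0  1  1  2  2  3  0  0
So g(13) = 0.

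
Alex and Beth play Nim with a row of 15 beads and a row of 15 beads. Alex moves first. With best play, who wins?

Beth wins

In binary:
  1111  (15)
  1111  (15)
  ----
  0000  (0)
The nim-sum is 0, so this is a P-position: the player to move is in a losing position under optimal play; Alex is about to move from it and so loses — Beth wins.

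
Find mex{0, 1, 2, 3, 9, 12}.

The values 0, 1, 2, 3 are all present; 4 is the first non-negative integer missing from the set.

4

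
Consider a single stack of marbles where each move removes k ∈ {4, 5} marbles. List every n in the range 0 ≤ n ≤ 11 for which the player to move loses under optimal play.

0, 1, 2, 3, 9, 10, 11

Compute g(0), g(1), … for moves {4, 5}:
k:     0  1  2  3  4  5  6  7  8  9 10 11
g(k):  0  0  0  0  1  1  1  1  2  0  0  0
The P-positions (g = 0) in 0..11 are 0, 1, 2, 3, 9, 10, 11.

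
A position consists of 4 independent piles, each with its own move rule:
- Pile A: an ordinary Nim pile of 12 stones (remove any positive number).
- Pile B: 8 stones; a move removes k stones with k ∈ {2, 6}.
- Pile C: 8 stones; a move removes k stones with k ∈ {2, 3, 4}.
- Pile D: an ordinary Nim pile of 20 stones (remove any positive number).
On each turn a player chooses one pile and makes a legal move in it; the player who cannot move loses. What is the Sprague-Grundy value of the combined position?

25

Pile A is a plain Nim pile of size 12, so its Grundy value is 12.
Build the Grundy sequence for pile B with g(k) = mex{g(k−s) : s ∈ {2, 6}, s ≤ k}:
k:     0  1  2  3  4  5  6  7  8
g(k):  0  0  1  1  0  0  1  1  0
So g(8) = 0.
For pile C, compute g(0), g(1), … with moves {2, 3, 4}:
g(0) = mex{} = 0
g(1) = mex{} = 0
g(2) = mex{0} = 1
g(3) = mex{0} = 1
g(4) = mex{0,1} = 2
g(5) = mex{0,1} = 2
g(6) = mex{1,2} = 0
g(7) = mex{1,2} = 0
g(8) = mex{0,2} = 1
So g(8) = 1.
Pile D is a plain Nim pile of size 20, so its Grundy value is 20.
By the Sprague-Grundy theorem, the Grundy value of a sum of independent games is the XOR of the component values.
Combined value = 12 ⊕ 0 ⊕ 1 ⊕ 20 = 25.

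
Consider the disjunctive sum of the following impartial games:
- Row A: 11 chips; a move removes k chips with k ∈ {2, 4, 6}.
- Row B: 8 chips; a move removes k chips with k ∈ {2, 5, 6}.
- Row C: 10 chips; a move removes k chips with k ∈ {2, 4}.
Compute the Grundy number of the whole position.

3

For row A, compute g(0), g(1), … with moves {2, 4, 6}:
g(0) = mex{} = 0
g(1) = mex{} = 0
g(2) = mex{0} = 1
g(3) = mex{0} = 1
g(4) = mex{0,1} = 2
g(5) = mex{0,1} = 2
g(6) = mex{0,1,2} = 3
g(7) = mex{0,1,2} = 3
g(8) = mex{1,2,3} = 0
g(9) = mex{1,2,3} = 0
g(10) = mex{0,2,3} = 1
g(11) = mex{0,2,3} = 1
So g(11) = 1.
For row B, compute g(0), g(1), … with moves {2, 5, 6}:
k:     0  1  2  3  4  5  6  7  8
g(k):  0  0  1  1  0  2  1  3  0
So g(8) = 0.
Build the Grundy sequence for row C with g(k) = mex{g(k−s) : s ∈ {2, 4}, s ≤ k}:
g(0) = mex{} = 0
g(1) = mex{} = 0
g(2) = mex{0} = 1
g(3) = mex{0} = 1
g(4) = mex{0,1} = 2
g(5) = mex{0,1} = 2
g(6) = mex{1,2} = 0
g(7) = mex{1,2} = 0
g(8) = mex{0,2} = 1
g(9) = mex{0,2} = 1
g(10) = mex{0,1} = 2
So g(10) = 2.
By the Sprague-Grundy theorem, the Grundy value of a sum of independent games is the XOR of the component values.
Combined value = 1 XOR 0 XOR 2 = 3.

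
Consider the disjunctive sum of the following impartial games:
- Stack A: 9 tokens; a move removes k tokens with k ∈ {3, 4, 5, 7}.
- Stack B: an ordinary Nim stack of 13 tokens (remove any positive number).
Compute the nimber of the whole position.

14

For stack A, compute g(0), g(1), … with moves {3, 4, 5, 7}:
k:     0  1  2  3  4  5  6  7  8  9
g(k):  0  0  0  1  1  1  2  2  2  3
So g(9) = 3.
Stack B is a plain Nim stack of size 13, so its Grundy value is 13.
By the Sprague-Grundy theorem, the Grundy value of a sum of independent games is the XOR of the component values.
Combined value = 3 XOR 13 = 14.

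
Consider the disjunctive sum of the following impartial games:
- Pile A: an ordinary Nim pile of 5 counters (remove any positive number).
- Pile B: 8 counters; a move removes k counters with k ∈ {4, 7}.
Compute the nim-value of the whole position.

Pile A is a plain Nim pile of size 5, so its Grundy value is 5.
Grundy values for pile B (subtraction set {4, 7}):
k:     0  1  2  3  4  5  6  7  8
g(k):  0  0  0  0  1  1  1  1  2
So g(8) = 2.
The value of a disjunctive sum is the nim-sum of the parts.
Combined value = 5 ⊕ 2 = 7.

7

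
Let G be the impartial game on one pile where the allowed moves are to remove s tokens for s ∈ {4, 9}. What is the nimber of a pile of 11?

2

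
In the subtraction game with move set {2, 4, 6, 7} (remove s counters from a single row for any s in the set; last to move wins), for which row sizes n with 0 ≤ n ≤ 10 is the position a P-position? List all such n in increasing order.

0, 1, 9, 10

Grundy values for subtraction set {2, 4, 6, 7}:
g(0) = mex{} = 0
g(1) = mex{} = 0
g(2) = mex{0} = 1
g(3) = mex{0} = 1
g(4) = mex{0,1} = 2
g(5) = mex{0,1} = 2
g(6) = mex{0,1,2} = 3
g(7) = mex{0,1,2} = 3
g(8) = mex{0,1,2,3} = 4
g(9) = mex{1,2,3} = 0
g(10) = mex{1,2,3,4} = 0
The P-positions (g = 0) in 0..10 are 0, 1, 9, 10.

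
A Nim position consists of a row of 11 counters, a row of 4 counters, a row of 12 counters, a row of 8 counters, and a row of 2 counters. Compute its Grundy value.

9

Compute the nim-sum pairwise:
11 XOR 4 = 15
15 XOR 12 = 3
3 XOR 8 = 11
11 XOR 2 = 9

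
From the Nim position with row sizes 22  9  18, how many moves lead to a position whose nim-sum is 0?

Compute the nim-sum pairwise:
22 ^ 9 = 31
31 ^ 18 = 13
The overall nim-sum is X = 13. A row of size p has a winning move iff p XOR X < p (reduce it to p XOR X).
  22: 22 XOR 13 = 27 ≥ 22 — no move.
  9: 9 XOR 13 = 4 < 9 — winning move (to 4).
  18: 18 XOR 13 = 31 ≥ 18 — no move.
That gives 1 winning move.

1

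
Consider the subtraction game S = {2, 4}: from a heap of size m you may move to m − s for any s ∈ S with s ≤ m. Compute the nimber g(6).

0

Build the Grundy sequence with g(k) = mex{g(k−s) : s ∈ {2, 4}, s ≤ k}:
g(0) = mex{} = 0
g(1) = mex{} = 0
g(2) = mex{0} = 1
g(3) = mex{0} = 1
g(4) = mex{0,1} = 2
g(5) = mex{0,1} = 2
g(6) = mex{1,2} = 0
So g(6) = 0.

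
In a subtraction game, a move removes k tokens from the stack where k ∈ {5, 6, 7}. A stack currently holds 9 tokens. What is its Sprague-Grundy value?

Grundy values for subtraction set {5, 6, 7}:
k:     0  1  2  3  4  5  6  7  8  9
g(k):  0  0  0  0  0  1  1  1  1  1
So g(9) = 1.

1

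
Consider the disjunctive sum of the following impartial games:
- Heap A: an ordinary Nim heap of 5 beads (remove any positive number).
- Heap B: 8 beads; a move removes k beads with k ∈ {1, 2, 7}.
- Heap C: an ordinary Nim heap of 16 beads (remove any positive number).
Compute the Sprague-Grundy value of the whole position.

23

Heap A is a plain Nim heap of size 5, so its Grundy value is 5.
Build the Grundy sequence for heap B with g(k) = mex{g(k−s) : s ∈ {1, 2, 7}, s ≤ k}:
g(0) = mex{} = 0
g(1) = mex{0} = 1
g(2) = mex{0,1} = 2
g(3) = mex{1,2} = 0
g(4) = mex{0,2} = 1
g(5) = mex{0,1} = 2
g(6) = mex{1,2} = 0
g(7) = mex{0,2} = 1
g(8) = mex{0,1} = 2
So g(8) = 2.
Heap C is a plain Nim heap of size 16, so its Grundy value is 16.
By the Sprague-Grundy theorem, the Grundy value of a sum of independent games is the XOR of the component values.
Combined value = 5 ⊕ 2 ⊕ 16 = 23.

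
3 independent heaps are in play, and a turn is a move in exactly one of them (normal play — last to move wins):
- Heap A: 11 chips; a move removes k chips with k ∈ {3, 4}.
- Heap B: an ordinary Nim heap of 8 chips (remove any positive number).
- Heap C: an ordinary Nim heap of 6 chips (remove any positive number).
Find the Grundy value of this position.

Grundy values for heap A (subtraction set {3, 4}):
k:     0  1  2  3  4  5  6  7  8  9 10 11
g(k):  0  0  0  1  1  1  2  0  0  0  1  1
So g(11) = 1.
Heap B is a plain Nim heap of size 8, so its Grundy value is 8.
Heap C is a plain Nim heap of size 6, so its Grundy value is 6.
The value of a disjunctive sum is the nim-sum of the parts.
Combined value = 1 ⊕ 8 ⊕ 6 = 15.

15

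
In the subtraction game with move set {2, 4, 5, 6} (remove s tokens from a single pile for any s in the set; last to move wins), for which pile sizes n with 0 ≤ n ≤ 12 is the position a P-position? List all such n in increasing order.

Build the Grundy sequence with g(k) = mex{g(k−s) : s ∈ {2, 4, 5, 6}, s ≤ k}:
g(0) = mex{} = 0
g(1) = mex{} = 0
g(2) = mex{0} = 1
g(3) = mex{0} = 1
g(4) = mex{0,1} = 2
g(5) = mex{0,1} = 2
g(6) = mex{0,1,2} = 3
g(7) = mex{0,1,2} = 3
g(8) = mex{1,2,3} = 0
g(9) = mex{1,2,3} = 0
g(10) = mex{0,2,3} = 1
g(11) = mex{0,2,3} = 1
g(12) = mex{0,1,3} = 2
The P-positions (g = 0) in 0..12 are 0, 1, 8, 9.

0, 1, 8, 9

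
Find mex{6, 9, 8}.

0

0 is not in the set, so the mex is 0.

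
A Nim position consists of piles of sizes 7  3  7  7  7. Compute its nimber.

Bitwise XOR of the heap sizes:
  111  (7)
  011  (3)
  111  (7)
  111  (7)
  111  (7)
  ---
  011  (3)

3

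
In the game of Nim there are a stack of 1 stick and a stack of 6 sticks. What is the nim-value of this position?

Nim-sum: 1 ⊕ 6 = 7.

7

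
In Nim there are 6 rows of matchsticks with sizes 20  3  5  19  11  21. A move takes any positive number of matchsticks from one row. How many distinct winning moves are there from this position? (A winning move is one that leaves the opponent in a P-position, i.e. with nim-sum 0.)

Write each in binary and XOR column by column:
  10100  (20)
  00011  (3)
  00101  (5)
  10011  (19)
  01011  (11)
  10101  (21)
  -----
  11111  (31)
The overall nim-sum is X = 31. A row of size p has a winning move iff p XOR X < p (reduce it to p XOR X).
  20: 20 XOR 31 = 11 < 20 — winning move (to 11).
  3: 3 XOR 31 = 28 ≥ 3 — no move.
  5: 5 XOR 31 = 26 ≥ 5 — no move.
  19: 19 XOR 31 = 12 < 19 — winning move (to 12).
  11: 11 XOR 31 = 20 ≥ 11 — no move.
  21: 21 XOR 31 = 10 < 21 — winning move (to 10).
That gives 3 winning moves.

3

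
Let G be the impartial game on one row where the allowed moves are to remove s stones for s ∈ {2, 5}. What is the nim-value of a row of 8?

0

Build the Grundy sequence with g(k) = mex{g(k−s) : s ∈ {2, 5}, s ≤ k}:
k:     0  1  2  3  4  5  6  7  8
g(k):  0  0  1  1  0  2  1  0  0
So g(8) = 0.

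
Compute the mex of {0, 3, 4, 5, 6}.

1

0 is in the set but 1 is not, so the mex is 1.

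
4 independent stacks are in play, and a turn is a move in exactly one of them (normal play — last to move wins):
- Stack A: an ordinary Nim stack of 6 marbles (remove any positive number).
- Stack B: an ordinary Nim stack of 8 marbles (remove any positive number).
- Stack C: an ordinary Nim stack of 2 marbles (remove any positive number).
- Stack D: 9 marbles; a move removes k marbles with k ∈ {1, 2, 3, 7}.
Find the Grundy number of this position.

13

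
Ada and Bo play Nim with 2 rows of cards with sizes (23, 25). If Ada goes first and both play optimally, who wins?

Ada wins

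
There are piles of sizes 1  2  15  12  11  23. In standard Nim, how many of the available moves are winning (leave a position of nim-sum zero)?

1

Compute the nim-sum pairwise:
1 ⊕ 2 = 3
3 ⊕ 15 = 12
12 ⊕ 12 = 0
0 ⊕ 11 = 11
11 ⊕ 23 = 28
The overall nim-sum is X = 28. A pile of size p has a winning move iff p XOR X < p (reduce it to p XOR X).
  1: 1 XOR 28 = 29 ≥ 1 — no move.
  2: 2 XOR 28 = 30 ≥ 2 — no move.
  15: 15 XOR 28 = 19 ≥ 15 — no move.
  12: 12 XOR 28 = 16 ≥ 12 — no move.
  11: 11 XOR 28 = 23 ≥ 11 — no move.
  23: 23 XOR 28 = 11 < 23 — winning move (to 11).
That gives 1 winning move.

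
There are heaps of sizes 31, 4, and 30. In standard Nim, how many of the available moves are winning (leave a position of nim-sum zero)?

3

Bitwise XOR of the heap sizes:
  11111  (31)
  00100  (4)
  11110  (30)
  -----
  00101  (5)
The overall nim-sum is X = 5. A heap of size p has a winning move iff p XOR X < p (reduce it to p XOR X).
  31: 31 XOR 5 = 26 < 31 — winning move (to 26).
  4: 4 XOR 5 = 1 < 4 — winning move (to 1).
  30: 30 XOR 5 = 27 < 30 — winning move (to 27).
That gives 3 winning moves.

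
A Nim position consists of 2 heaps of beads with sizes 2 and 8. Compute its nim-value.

Compute the nim-sum pairwise:
2 ⊕ 8 = 10

10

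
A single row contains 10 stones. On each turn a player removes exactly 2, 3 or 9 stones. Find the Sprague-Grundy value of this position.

Compute g(0), g(1), … for moves {2, 3, 9}:
g(0) = mex{} = 0
g(1) = mex{} = 0
g(2) = mex{0} = 1
g(3) = mex{0} = 1
g(4) = mex{0,1} = 2
g(5) = mex{1} = 0
g(6) = mex{1,2} = 0
g(7) = mex{0,2} = 1
g(8) = mex{0} = 1
g(9) = mex{0,1} = 2
g(10) = mex{0,1} = 2
So g(10) = 2.

2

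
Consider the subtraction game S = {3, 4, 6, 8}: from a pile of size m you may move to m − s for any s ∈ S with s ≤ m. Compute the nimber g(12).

Compute g(0), g(1), … for moves {3, 4, 6, 8}:
k:     0  1  2  3  4  5  6  7  8  9 10 11 12
g(k):  0  0  0  1  1  1  2  2  2  3  3  0  0
So g(12) = 0.

0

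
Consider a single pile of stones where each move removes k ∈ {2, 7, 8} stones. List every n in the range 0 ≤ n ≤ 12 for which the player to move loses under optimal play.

0, 1, 4, 5, 10

Build the Grundy sequence with g(k) = mex{g(k−s) : s ∈ {2, 7, 8}, s ≤ k}:
g(0) = mex{} = 0
g(1) = mex{} = 0
g(2) = mex{0} = 1
g(3) = mex{0} = 1
g(4) = mex{1} = 0
g(5) = mex{1} = 0
g(6) = mex{0} = 1
g(7) = mex{0} = 1
g(8) = mex{0,1} = 2
g(9) = mex{0,1} = 2
g(10) = mex{1,2} = 0
g(11) = mex{0,1,2} = 3
g(12) = mex{0} = 1
The P-positions (g = 0) in 0..12 are 0, 1, 4, 5, 10.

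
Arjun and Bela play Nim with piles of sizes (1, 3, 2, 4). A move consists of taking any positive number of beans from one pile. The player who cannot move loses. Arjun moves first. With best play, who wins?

Arjun wins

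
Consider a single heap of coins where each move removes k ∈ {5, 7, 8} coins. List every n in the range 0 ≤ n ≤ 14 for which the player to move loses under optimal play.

Compute g(0), g(1), … for moves {5, 7, 8}:
g(0) = mex{} = 0
g(1) = mex{} = 0
g(2) = mex{} = 0
g(3) = mex{} = 0
g(4) = mex{} = 0
g(5) = mex{0} = 1
g(6) = mex{0} = 1
g(7) = mex{0} = 1
g(8) = mex{0} = 1
g(9) = mex{0} = 1
g(10) = mex{0,1} = 2
g(11) = mex{0,1} = 2
g(12) = mex{0,1} = 2
g(13) = mex{1} = 0
g(14) = mex{1} = 0
The P-positions (g = 0) in 0..14 are 0, 1, 2, 3, 4, 13, 14.

0, 1, 2, 3, 4, 13, 14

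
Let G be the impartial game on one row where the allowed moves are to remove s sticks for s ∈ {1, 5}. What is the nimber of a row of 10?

0

Grundy values for subtraction set {1, 5}:
k:     0  1  2  3  4  5  6  7  8  9 10
g(k):  0  1  0  1  0  1  0  1  0  1  0
So g(10) = 0.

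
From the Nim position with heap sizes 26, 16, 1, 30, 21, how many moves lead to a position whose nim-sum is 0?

0

Compute the nim-sum pairwise:
26 ^ 16 = 10
10 ^ 1 = 11
11 ^ 30 = 21
21 ^ 21 = 0
The nim-sum is already 0, so every move leaves a nonzero nim-sum — there are no winning moves.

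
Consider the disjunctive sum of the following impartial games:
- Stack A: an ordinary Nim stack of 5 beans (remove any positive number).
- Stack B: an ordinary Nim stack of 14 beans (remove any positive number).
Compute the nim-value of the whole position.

11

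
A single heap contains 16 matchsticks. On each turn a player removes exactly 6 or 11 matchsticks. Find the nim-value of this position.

Compute g(0), g(1), … for moves {6, 11}:
k:     0  1  2  3  4  5  6  7  8  9 10 11 12 13 14 15 16
g(k):  0  0  0  0  0  0  1  1  1  1  1  1  2  2  2  2  2
So g(16) = 2.

2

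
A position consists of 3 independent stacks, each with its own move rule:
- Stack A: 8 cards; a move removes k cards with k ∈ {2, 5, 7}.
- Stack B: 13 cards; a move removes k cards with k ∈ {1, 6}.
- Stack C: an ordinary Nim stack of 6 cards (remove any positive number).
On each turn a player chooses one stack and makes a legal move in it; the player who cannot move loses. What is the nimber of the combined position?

6

Grundy values for stack A (subtraction set {2, 5, 7}):
g(0) = mex{} = 0
g(1) = mex{} = 0
g(2) = mex{0} = 1
g(3) = mex{0} = 1
g(4) = mex{1} = 0
g(5) = mex{0,1} = 2
g(6) = mex{0} = 1
g(7) = mex{0,1,2} = 3
g(8) = mex{0,1} = 2
So g(8) = 2.
For stack B, compute g(0), g(1), … with moves {1, 6}:
g(0) = mex{} = 0
g(1) = mex{0} = 1
g(2) = mex{1} = 0
g(3) = mex{0} = 1
g(4) = mex{1} = 0
g(5) = mex{0} = 1
g(6) = mex{0,1} = 2
g(7) = mex{1,2} = 0
g(8) = mex{0} = 1
g(9) = mex{1} = 0
g(10) = mex{0} = 1
g(11) = mex{1} = 0
g(12) = mex{0,2} = 1
g(13) = mex{0,1} = 2
So g(13) = 2.
Stack C is a plain Nim stack of size 6, so its Grundy value is 6.
By the Sprague-Grundy theorem, the Grundy value of a sum of independent games is the XOR of the component values.
Combined value = 2 ⊕ 2 ⊕ 6 = 6.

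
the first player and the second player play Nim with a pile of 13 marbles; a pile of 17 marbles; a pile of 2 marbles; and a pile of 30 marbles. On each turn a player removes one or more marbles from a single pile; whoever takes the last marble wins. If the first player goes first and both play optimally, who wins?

Compute the nim-sum pairwise:
13 XOR 17 = 28
28 XOR 2 = 30
30 XOR 30 = 0
The nim-sum is 0, so this is a P-position: the player to move is in a losing position under optimal play; the first player is about to move from it and so loses — the second player wins.

the second player wins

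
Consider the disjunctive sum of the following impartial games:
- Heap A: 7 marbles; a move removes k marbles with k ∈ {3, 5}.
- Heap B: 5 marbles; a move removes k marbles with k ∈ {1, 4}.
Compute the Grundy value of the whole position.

2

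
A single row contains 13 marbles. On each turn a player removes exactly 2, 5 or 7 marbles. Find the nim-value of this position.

0

Compute g(0), g(1), … for moves {2, 5, 7}:
k:     0  1  2  3  4  5  6  7  8  9 10 11 12 13
g(k):  0  0  1  1  0  2  1  3  2  2  0  3  1  0
So g(13) = 0.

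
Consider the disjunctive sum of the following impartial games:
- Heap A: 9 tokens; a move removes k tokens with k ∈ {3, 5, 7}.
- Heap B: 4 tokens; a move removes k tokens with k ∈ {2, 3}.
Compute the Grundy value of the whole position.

1

For heap A, compute g(0), g(1), … with moves {3, 5, 7}:
k:     0  1  2  3  4  5  6  7  8  9
g(k):  0  0  0  1  1  1  2  2  2  3
So g(9) = 3.
For heap B, compute g(0), g(1), … with moves {2, 3}:
k:     0  1  2  3  4
g(k):  0  0  1  1  2
So g(4) = 2.
By the Sprague-Grundy theorem, the Grundy value of a sum of independent games is the XOR of the component values.
Combined value = 3 ⊕ 2 = 1.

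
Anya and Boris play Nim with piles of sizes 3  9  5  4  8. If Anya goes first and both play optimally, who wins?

Nim-sum: 3 ^ 9 ^ 5 ^ 4 ^ 8 = 3.
The nim-sum is 3 ≠ 0, so this is an N-position: the player to move can win; Anya has a winning move.

Anya wins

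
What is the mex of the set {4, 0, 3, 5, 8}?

0 is in the set but 1 is not, so the mex is 1.

1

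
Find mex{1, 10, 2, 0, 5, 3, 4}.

6

The values 0, 1, 2, 3, 4, 5 are all present; 6 is the first non-negative integer missing from the set.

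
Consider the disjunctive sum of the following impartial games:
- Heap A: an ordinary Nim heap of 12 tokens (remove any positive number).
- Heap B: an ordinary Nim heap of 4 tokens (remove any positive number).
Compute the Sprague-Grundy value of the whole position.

Heap A is a plain Nim heap of size 12, so its Grundy value is 12.
Heap B is a plain Nim heap of size 4, so its Grundy value is 4.
The value of a disjunctive sum is the nim-sum of the parts.
Combined value = 12 XOR 4 = 8.

8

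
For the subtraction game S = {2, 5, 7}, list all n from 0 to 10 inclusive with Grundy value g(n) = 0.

0, 1, 4, 10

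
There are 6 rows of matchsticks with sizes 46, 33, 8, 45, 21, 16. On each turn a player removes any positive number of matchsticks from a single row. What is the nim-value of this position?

47

Nim-sum: 46 ^ 33 ^ 8 ^ 45 ^ 21 ^ 16 = 47.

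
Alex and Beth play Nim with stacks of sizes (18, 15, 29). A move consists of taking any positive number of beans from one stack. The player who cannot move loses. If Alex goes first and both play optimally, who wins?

Nim-sum: 18 XOR 15 XOR 29 = 0.
The nim-sum is 0, so this is a P-position: the player to move is in a losing position under optimal play; Alex is about to move from it and so loses — Beth wins.

Beth wins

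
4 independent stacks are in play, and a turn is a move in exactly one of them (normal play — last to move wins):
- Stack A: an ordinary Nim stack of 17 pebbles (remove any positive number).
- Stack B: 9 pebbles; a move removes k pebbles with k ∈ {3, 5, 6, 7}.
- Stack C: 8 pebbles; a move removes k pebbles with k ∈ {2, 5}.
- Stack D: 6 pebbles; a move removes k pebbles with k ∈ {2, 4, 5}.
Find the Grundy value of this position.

Stack A is a plain Nim stack of size 17, so its Grundy value is 17.
Build the Grundy sequence for stack B with g(k) = mex{g(k−s) : s ∈ {3, 5, 6, 7}, s ≤ k}:
g(0) = mex{} = 0
g(1) = mex{} = 0
g(2) = mex{} = 0
g(3) = mex{0} = 1
g(4) = mex{0} = 1
g(5) = mex{0} = 1
g(6) = mex{0,1} = 2
g(7) = mex{0,1} = 2
g(8) = mex{0,1} = 2
g(9) = mex{0,1,2} = 3
So g(9) = 3.
Grundy values for stack C (subtraction set {2, 5}):
k:     0  1  2  3  4  5  6  7  8
g(k):  0  0  1  1  0  2  1  0  0
So g(8) = 0.
For stack D, compute g(0), g(1), … with moves {2, 4, 5}:
g(0) = mex{} = 0
g(1) = mex{} = 0
g(2) = mex{0} = 1
g(3) = mex{0} = 1
g(4) = mex{0,1} = 2
g(5) = mex{0,1} = 2
g(6) = mex{0,1,2} = 3
So g(6) = 3.
By the Sprague-Grundy theorem, the Grundy value of a sum of independent games is the XOR of the component values.
Combined value = 17 XOR 3 XOR 0 XOR 3 = 17.

17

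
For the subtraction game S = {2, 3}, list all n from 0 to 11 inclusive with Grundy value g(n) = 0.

Build the Grundy sequence with g(k) = mex{g(k−s) : s ∈ {2, 3}, s ≤ k}:
g(0) = mex{} = 0
g(1) = mex{} = 0
g(2) = mex{0} = 1
g(3) = mex{0} = 1
g(4) = mex{0,1} = 2
g(5) = mex{1} = 0
g(6) = mex{1,2} = 0
g(7) = mex{0,2} = 1
g(8) = mex{0} = 1
g(9) = mex{0,1} = 2
g(10) = mex{1} = 0
g(11) = mex{1,2} = 0
The P-positions (g = 0) in 0..11 are 0, 1, 5, 6, 10, 11.

0, 1, 5, 6, 10, 11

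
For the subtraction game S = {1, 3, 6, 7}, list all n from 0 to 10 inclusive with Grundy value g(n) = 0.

0, 2, 4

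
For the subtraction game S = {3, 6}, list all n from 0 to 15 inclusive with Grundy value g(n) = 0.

0, 1, 2, 9, 10, 11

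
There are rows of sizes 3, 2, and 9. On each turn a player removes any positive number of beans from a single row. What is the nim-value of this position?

8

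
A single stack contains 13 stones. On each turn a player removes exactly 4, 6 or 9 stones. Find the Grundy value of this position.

0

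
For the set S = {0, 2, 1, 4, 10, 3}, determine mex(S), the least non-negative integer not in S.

The values 0, 1, 2, 3, 4 are all present; 5 is the first non-negative integer missing from the set.

5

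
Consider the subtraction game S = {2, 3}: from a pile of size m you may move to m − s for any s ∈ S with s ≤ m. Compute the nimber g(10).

0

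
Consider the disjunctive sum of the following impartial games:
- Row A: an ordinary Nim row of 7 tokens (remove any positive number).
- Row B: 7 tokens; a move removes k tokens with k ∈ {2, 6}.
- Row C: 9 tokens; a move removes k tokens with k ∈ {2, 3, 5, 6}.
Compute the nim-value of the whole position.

6

Row A is a plain Nim row of size 7, so its Grundy value is 7.
Build the Grundy sequence for row B with g(k) = mex{g(k−s) : s ∈ {2, 6}, s ≤ k}:
k:     0  1  2  3  4  5  6  7
g(k):  0  0  1  1  0  0  1  1
So g(7) = 1.
Build the Grundy sequence for row C with g(k) = mex{g(k−s) : s ∈ {2, 3, 5, 6}, s ≤ k}:
k:     0  1  2  3  4  5  6  7  8  9
g(k):  0  0  1  1  2  2  3  3  0  0
So g(9) = 0.
By the Sprague-Grundy theorem, the Grundy value of a sum of independent games is the XOR of the component values.
Combined value = 7 ⊕ 1 ⊕ 0 = 6.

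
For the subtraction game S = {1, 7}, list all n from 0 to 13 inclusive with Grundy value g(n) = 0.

Compute g(0), g(1), … for moves {1, 7}:
k:     0  1  2  3  4  5  6  7  8  9 10 11 12 13
g(k):  0  1  0  1  0  1  0  1  0  1  0  1  0  1
The P-positions (g = 0) in 0..13 are 0, 2, 4, 6, 8, 10, 12.

0, 2, 4, 6, 8, 10, 12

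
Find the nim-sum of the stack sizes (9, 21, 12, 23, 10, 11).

6

Compute the nim-sum pairwise:
9 XOR 21 = 28
28 XOR 12 = 16
16 XOR 23 = 7
7 XOR 10 = 13
13 XOR 11 = 6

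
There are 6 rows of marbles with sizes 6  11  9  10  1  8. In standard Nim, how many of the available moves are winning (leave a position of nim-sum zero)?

1

Bitwise XOR of the heap sizes:
  0110  (6)
  1011  (11)
  1001  (9)
  1010  (10)
  0001  (1)
  1000  (8)
  ----
  0111  (7)
The overall nim-sum is X = 7. A row of size p has a winning move iff p XOR X < p (reduce it to p XOR X).
  6: 6 XOR 7 = 1 < 6 — winning move (to 1).
  11: 11 XOR 7 = 12 ≥ 11 — no move.
  9: 9 XOR 7 = 14 ≥ 9 — no move.
  10: 10 XOR 7 = 13 ≥ 10 — no move.
  1: 1 XOR 7 = 6 ≥ 1 — no move.
  8: 8 XOR 7 = 15 ≥ 8 — no move.
That gives 1 winning move.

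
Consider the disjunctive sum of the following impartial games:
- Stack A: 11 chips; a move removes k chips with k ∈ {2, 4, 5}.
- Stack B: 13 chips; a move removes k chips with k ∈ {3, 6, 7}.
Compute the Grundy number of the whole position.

3

For stack A, compute g(0), g(1), … with moves {2, 4, 5}:
g(0) = mex{} = 0
g(1) = mex{} = 0
g(2) = mex{0} = 1
g(3) = mex{0} = 1
g(4) = mex{0,1} = 2
g(5) = mex{0,1} = 2
g(6) = mex{0,1,2} = 3
g(7) = mex{1,2} = 0
g(8) = mex{1,2,3} = 0
g(9) = mex{0,2} = 1
g(10) = mex{0,2,3} = 1
g(11) = mex{0,1,3} = 2
So g(11) = 2.
Build the Grundy sequence for stack B with g(k) = mex{g(k−s) : s ∈ {3, 6, 7}, s ≤ k}:
g(0) = mex{} = 0
g(1) = mex{} = 0
g(2) = mex{} = 0
g(3) = mex{0} = 1
g(4) = mex{0} = 1
g(5) = mex{0} = 1
g(6) = mex{0,1} = 2
g(7) = mex{0,1} = 2
g(8) = mex{0,1} = 2
g(9) = mex{0,1,2} = 3
g(10) = mex{1,2} = 0
g(11) = mex{1,2} = 0
g(12) = mex{1,2,3} = 0
g(13) = mex{0,2} = 1
So g(13) = 1.
The value of a disjunctive sum is the nim-sum of the parts.
Combined value = 2 XOR 1 = 3.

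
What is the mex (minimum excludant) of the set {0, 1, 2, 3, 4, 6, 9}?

5

The values 0, 1, 2, 3, 4 are all present; 5 is the first non-negative integer missing from the set.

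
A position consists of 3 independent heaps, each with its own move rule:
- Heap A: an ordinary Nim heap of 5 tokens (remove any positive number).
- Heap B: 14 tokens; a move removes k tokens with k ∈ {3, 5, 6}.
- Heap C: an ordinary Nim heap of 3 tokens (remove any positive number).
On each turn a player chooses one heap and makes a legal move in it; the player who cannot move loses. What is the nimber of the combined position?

7

Heap A is a plain Nim heap of size 5, so its Grundy value is 5.
Grundy values for heap B (subtraction set {3, 5, 6}):
g(0) = mex{} = 0
g(1) = mex{} = 0
g(2) = mex{} = 0
g(3) = mex{0} = 1
g(4) = mex{0} = 1
g(5) = mex{0} = 1
g(6) = mex{0,1} = 2
g(7) = mex{0,1} = 2
g(8) = mex{0,1} = 2
g(9) = mex{1,2} = 0
g(10) = mex{1,2} = 0
g(11) = mex{1,2} = 0
g(12) = mex{0,2} = 1
g(13) = mex{0,2} = 1
g(14) = mex{0,2} = 1
So g(14) = 1.
Heap C is a plain Nim heap of size 3, so its Grundy value is 3.
The value of a disjunctive sum is the nim-sum of the parts.
Combined value = 5 XOR 1 XOR 3 = 7.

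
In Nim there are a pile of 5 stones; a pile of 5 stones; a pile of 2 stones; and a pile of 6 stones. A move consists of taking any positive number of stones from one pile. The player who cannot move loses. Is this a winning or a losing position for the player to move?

Winning position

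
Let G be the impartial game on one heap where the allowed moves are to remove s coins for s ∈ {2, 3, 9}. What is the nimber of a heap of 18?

1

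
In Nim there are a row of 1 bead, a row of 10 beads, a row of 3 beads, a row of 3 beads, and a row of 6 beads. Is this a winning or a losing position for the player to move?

Compute the nim-sum pairwise:
1 ^ 10 = 11
11 ^ 3 = 8
8 ^ 3 = 11
11 ^ 6 = 13
The nim-sum is 13 ≠ 0, so this is an N-position: the player to move can win.

Winning position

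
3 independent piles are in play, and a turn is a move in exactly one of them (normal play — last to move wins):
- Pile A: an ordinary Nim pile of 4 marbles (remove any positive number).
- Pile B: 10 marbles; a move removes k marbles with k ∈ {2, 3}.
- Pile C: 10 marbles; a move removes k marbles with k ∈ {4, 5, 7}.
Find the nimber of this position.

6

Pile A is a plain Nim pile of size 4, so its Grundy value is 4.
For pile B, compute g(0), g(1), … with moves {2, 3}:
k:     0  1  2  3  4  5  6  7  8  9 10
g(k):  0  0  1  1  2  0  0  1  1  2  0
So g(10) = 0.
For pile C, compute g(0), g(1), … with moves {4, 5, 7}:
g(0) = mex{} = 0
g(1) = mex{} = 0
g(2) = mex{} = 0
g(3) = mex{} = 0
g(4) = mex{0} = 1
g(5) = mex{0} = 1
g(6) = mex{0} = 1
g(7) = mex{0} = 1
g(8) = mex{0,1} = 2
g(9) = mex{0,1} = 2
g(10) = mex{0,1} = 2
So g(10) = 2.
The value of a disjunctive sum is the nim-sum of the parts.
Combined value = 4 XOR 0 XOR 2 = 6.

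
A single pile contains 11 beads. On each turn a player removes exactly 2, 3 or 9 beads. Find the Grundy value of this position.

0

Grundy values for subtraction set {2, 3, 9}:
k:     0  1  2  3  4  5  6  7  8  9 10 11
g(k):  0  0  1  1  2  0  0  1  1  2  2  0
So g(11) = 0.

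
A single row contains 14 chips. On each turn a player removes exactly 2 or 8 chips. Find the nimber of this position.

Grundy values for subtraction set {2, 8}:
k:     0  1  2  3  4  5  6  7  8  9 10 11 12 13 14
g(k):  0  0  1  1  0  0  1  1  2  2  0  0  1  1  0
So g(14) = 0.

0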